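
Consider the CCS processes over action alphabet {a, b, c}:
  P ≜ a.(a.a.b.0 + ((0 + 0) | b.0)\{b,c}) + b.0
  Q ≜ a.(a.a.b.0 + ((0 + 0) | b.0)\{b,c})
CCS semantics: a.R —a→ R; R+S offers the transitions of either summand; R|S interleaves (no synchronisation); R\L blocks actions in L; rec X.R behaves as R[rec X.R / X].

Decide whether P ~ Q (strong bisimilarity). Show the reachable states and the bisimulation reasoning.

LTS(P): 5 reachable states
  u0 = a.(a.a.b.0 + ((0 + 0) | b.0)\{b,c}) + b.0 ⊢ ··a··> u1, ··b··> u2
  u1 = a.a.b.0 + ((0 + 0) | b.0)\{b,c} ⊢ ··a··> u3
  u2 = 0 ⊢ deadlocked
  u3 = a.b.0 ⊢ ··a··> u4
  u4 = b.0 ⊢ ··b··> u2
LTS(Q): 5 reachable states
  v0 = a.(a.a.b.0 + ((0 + 0) | b.0)\{b,c}) ⊢ ··a··> v1
  v1 = a.a.b.0 + ((0 + 0) | b.0)\{b,c} ⊢ ··a··> v2
  v2 = a.b.0 ⊢ ··a··> v3
  v3 = b.0 ⊢ ··b··> v4
  v4 = 0 ⊢ deadlocked
Bisimilarity quotient blocks:
  B0 = {u0}
  B1 = {u1, v1}
  B2 = {u3, v2}
  B3 = {u4, v3}
  B4 = {u2, v4}
  B5 = {v0}
u0 ∈ B0, v0 ∈ B5 → different blocks

P ≁ Q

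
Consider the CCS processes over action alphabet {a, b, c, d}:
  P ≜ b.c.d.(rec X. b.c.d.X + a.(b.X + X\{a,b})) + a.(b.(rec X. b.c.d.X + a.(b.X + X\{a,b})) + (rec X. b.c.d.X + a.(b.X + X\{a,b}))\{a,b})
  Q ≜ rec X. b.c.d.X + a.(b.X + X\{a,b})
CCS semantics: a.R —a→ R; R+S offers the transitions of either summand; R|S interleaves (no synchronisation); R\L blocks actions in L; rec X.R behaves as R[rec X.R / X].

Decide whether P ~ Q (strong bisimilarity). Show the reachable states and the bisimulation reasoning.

P ~ Q

P's transition system — 5 states:
  m0 = b.c.d.(rec X. b.c.d.X + a.(b.X + X\{a,b})) + a.(b.(rec X. b.c.d.X + a.(b.X + X\{a,b})) + (rec X. b.c.d.X + a.(b.X + X\{a,b}))\{a,b}) ⊢ --a--▸ m1, --b--▸ m2
  m1 = b.(rec X. b.c.d.X + a.(b.X + X\{a,b})) + (rec X. b.c.d.X + a.(b.X + X\{a,b}))\{a,b} ⊢ --b--▸ m3
  m2 = c.d.(rec X. b.c.d.X + a.(b.X + X\{a,b})) ⊢ --c--▸ m4
  m3 = rec X. b.c.d.X + a.(b.X + X\{a,b}) ⊢ --a--▸ m1, --b--▸ m2
  m4 = d.(rec X. b.c.d.X + a.(b.X + X\{a,b})) ⊢ --d--▸ m3
Q's transition system — 4 states:
  n0 = rec X. b.c.d.X + a.(b.X + X\{a,b}) ⊢ --a--▸ n1, --b--▸ n2
  n1 = b.(rec X. b.c.d.X + a.(b.X + X\{a,b})) + (rec X. b.c.d.X + a.(b.X + X\{a,b}))\{a,b} ⊢ --b--▸ n0
  n2 = c.d.(rec X. b.c.d.X + a.(b.X + X\{a,b})) ⊢ --c--▸ n3
  n3 = d.(rec X. b.c.d.X + a.(b.X + X\{a,b})) ⊢ --d--▸ n0
Coarsest stable partition (strong bisimilarity classes):
  B0 = {m0, m3, n0}
  B1 = {m2, n2}
  B2 = {m4, n3}
  B3 = {m1, n1}
m0 ∈ B0, n0 ∈ B0 → same block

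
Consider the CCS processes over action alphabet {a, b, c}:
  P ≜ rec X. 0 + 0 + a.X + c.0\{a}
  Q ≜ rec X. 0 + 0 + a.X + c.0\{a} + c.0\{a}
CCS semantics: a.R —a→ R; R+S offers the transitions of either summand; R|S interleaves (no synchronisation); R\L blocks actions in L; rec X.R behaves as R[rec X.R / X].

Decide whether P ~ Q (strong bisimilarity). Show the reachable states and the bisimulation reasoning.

P ~ Q

Reachable graph of P (2 states):
  m0 = rec X. 0 + 0 + a.X + c.0\{a} :: ··a··> m0, ··c··> m1
  m1 = 0\{a} :: deadlocked
Reachable graph of Q (2 states):
  n0 = rec X. 0 + 0 + a.X + c.0\{a} + c.0\{a} :: ··a··> n0, ··c··> n1
  n1 = 0\{a} :: deadlocked
Bisimilarity quotient blocks:
  B0 = {m0, n0}
  B1 = {m1, n1}
m0 ∈ B0, n0 ∈ B0 → same block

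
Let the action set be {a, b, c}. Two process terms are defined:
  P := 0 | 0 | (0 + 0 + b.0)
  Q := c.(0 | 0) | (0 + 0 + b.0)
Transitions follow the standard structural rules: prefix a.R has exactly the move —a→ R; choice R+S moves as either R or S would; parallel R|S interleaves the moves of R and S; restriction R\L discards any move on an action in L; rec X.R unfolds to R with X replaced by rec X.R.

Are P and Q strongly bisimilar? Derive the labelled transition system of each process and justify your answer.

LTS(P): 2 reachable states
  u0 = 0 | 0 | (0 + 0 + b.0) | -b-> u1
  u1 = 0 | 0 | 0 | stopped
LTS(Q): 4 reachable states
  v0 = c.(0 | 0) | (0 + 0 + b.0) | -b-> v1, -c-> v2
  v1 = c.(0 | 0) | 0 | -c-> v3
  v2 = 0 | 0 | (0 + 0 + b.0) | -b-> v3
  v3 = 0 | 0 | 0 | stopped
Coarsest stable partition (strong bisimilarity classes):
  B0 = {u0, v2}
  B1 = {u1, v3}
  B2 = {v0}
  B3 = {v1}
u0 ∈ B0, v0 ∈ B2 → different blocks

P ≁ Q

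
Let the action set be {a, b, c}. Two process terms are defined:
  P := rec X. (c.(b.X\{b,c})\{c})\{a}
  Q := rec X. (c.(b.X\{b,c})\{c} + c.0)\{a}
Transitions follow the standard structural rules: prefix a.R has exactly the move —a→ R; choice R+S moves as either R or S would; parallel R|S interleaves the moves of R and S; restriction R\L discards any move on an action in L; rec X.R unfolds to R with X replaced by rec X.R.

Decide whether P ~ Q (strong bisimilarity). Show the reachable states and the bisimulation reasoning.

NO

LTS(P): 3 reachable states
  s0 = rec X. (c.(b.X\{b,c})\{c})\{a} | =c=> s1
  s1 = (b.(rec X. (c.(b.X\{b,c})\{c})\{a})\{b,c})\{c}\{a} | =b=> s2
  s2 = (rec X. (c.(b.X\{b,c})\{c})\{a})\{b,c}\{c}\{a} | ·
LTS(Q): 4 reachable states
  t0 = rec X. (c.(b.X\{b,c})\{c} + c.0)\{a} | =c=> t1, =c=> t2
  t1 = (b.(rec X. (c.(b.X\{b,c})\{c} + c.0)\{a})\{b,c})\{c}\{a} | =b=> t3
  t2 = 0\{a} | ·
  t3 = (rec X. (c.(b.X\{b,c})\{c} + c.0)\{a})\{b,c}\{c}\{a} | ·
Partition-refinement fixed point:
  B0 = {s0}
  B1 = {s1, t1}
  B2 = {s2, t2, t3}
  B3 = {t0}
s0 ∈ B0, t0 ∈ B3 → different blocks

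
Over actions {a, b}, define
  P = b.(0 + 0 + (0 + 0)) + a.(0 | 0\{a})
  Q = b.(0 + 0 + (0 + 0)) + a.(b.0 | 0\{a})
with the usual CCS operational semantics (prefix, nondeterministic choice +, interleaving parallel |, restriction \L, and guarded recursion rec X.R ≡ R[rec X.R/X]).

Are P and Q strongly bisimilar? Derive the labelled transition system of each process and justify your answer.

NO

Reachable graph of P (3 states):
  u0 = b.(0 + 0 + (0 + 0)) + a.(0 | 0\{a}) → -a-> u1, -b-> u2
  u1 = 0 | 0\{a} → ·
  u2 = 0 + 0 + (0 + 0) → ·
Reachable graph of Q (4 states):
  v0 = b.(0 + 0 + (0 + 0)) + a.(b.0 | 0\{a}) → -a-> v1, -b-> v2
  v1 = b.0 | 0\{a} → -b-> v3
  v2 = 0 + 0 + (0 + 0) → ·
  v3 = 0 | 0\{a} → ·
Partition-refinement fixed point:
  B0 = {u0}
  B1 = {u1, u2, v2, v3}
  B2 = {v0}
  B3 = {v1}
u0 ∈ B0, v0 ∈ B2 → different blocks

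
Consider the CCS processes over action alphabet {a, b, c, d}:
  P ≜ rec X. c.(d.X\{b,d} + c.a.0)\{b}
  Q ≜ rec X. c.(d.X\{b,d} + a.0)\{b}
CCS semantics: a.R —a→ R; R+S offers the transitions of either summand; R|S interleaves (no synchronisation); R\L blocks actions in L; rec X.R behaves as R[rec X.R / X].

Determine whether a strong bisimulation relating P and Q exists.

P's transition system — 8 states:
  s0 = rec X. c.(d.X\{b,d} + c.a.0)\{b} | ··c··> s1
  s1 = (d.(rec X. c.(d.X\{b,d} + c.a.0)\{b})\{b,d} + c.a.0)\{b} | ··c··> s2, ··d··> s3
  s2 = (a.0)\{b} | ··a··> s4
  s3 = (rec X. c.(d.X\{b,d} + c.a.0)\{b})\{b,d}\{b} | ··c··> s5
  s4 = 0\{b} | deadlocked
  s5 = (d.(rec X. c.(d.X\{b,d} + c.a.0)\{b})\{b,d} + c.a.0)\{b}\{b,d}\{b} | ··c··> s6
  s6 = (a.0)\{b}\{b,d}\{b} | ··a··> s7
  s7 = 0\{b}\{b,d}\{b} | deadlocked
Q's transition system — 6 states:
  t0 = rec X. c.(d.X\{b,d} + a.0)\{b} | ··c··> t1
  t1 = (d.(rec X. c.(d.X\{b,d} + a.0)\{b})\{b,d} + a.0)\{b} | ··a··> t2, ··d··> t3
  t2 = 0\{b} | deadlocked
  t3 = (rec X. c.(d.X\{b,d} + a.0)\{b})\{b,d}\{b} | ··c··> t4
  t4 = (d.(rec X. c.(d.X\{b,d} + a.0)\{b})\{b,d} + a.0)\{b}\{b,d}\{b} | ··a··> t5
  t5 = 0\{b}\{b,d}\{b} | deadlocked
Partition-refinement fixed point:
  B0 = {s0}
  B1 = {s1}
  B2 = {s3}
  B3 = {s5, t3}
  B4 = {s2, s6, t4}
  B5 = {s4, s7, t2, t5}
  B6 = {t0}
  B7 = {t1}
s0 ∈ B0, t0 ∈ B6 → different blocks

not bisimilar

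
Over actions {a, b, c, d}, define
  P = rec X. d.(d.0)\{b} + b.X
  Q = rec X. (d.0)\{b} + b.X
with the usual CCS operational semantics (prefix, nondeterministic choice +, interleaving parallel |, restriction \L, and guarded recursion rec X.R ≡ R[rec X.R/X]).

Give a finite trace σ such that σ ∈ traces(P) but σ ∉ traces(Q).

P's transition system — 3 states:
  u0 = rec X. d.(d.0)\{b} + b.X | -b-> u0, -d-> u1
  u1 = (d.0)\{b} | -d-> u2
  u2 = 0\{b} | (no moves)
Q's transition system — 2 states:
  v0 = rec X. (d.0)\{b} + b.X | -b-> v0, -d-> v1
  v1 = 0\{b} | (no moves)
Executing dd from P (initial set {u0}):
  [1] d ⇒ {u1}
  [2] d ⇒ {u2}
  — P admits the full trace.
Executing dd from Q (initial set {v0}):
  [1] d ⇒ {v1}
  [2] d ⇒ ∅ (Q stuck)

dd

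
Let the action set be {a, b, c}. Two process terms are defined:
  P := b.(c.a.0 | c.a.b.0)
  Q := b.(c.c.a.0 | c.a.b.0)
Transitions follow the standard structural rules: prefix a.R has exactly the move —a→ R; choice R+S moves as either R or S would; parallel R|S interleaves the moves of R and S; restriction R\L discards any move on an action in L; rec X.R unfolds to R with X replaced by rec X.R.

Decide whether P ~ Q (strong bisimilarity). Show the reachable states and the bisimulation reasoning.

P ≁ Q

P's transition system — 13 states:
  m0 = b.(c.a.0 | c.a.b.0) :: --b--▸ m1
  m1 = c.a.0 | c.a.b.0 :: --c--▸ m2, --c--▸ m3
  m2 = a.0 | c.a.b.0 :: --a--▸ m4, --c--▸ m5
  m3 = c.a.0 | a.b.0 :: --a--▸ m6, --c--▸ m5
  m4 = 0 | c.a.b.0 :: --c--▸ m7
  m5 = a.0 | a.b.0 :: --a--▸ m7, --a--▸ m8
  m6 = c.a.0 | b.0 :: --b--▸ m9, --c--▸ m8
  m7 = 0 | a.b.0 :: --a--▸ m10
  m8 = a.0 | b.0 :: --a--▸ m10, --b--▸ m11
  m9 = c.a.0 | 0 :: --c--▸ m11
  m10 = 0 | b.0 :: --b--▸ m12
  m11 = a.0 | 0 :: --a--▸ m12
  m12 = 0 | 0 :: deadlocked
Q's transition system — 17 states:
  n0 = b.(c.c.a.0 | c.a.b.0) :: --b--▸ n1
  n1 = c.c.a.0 | c.a.b.0 :: --c--▸ n2, --c--▸ n3
  n2 = c.a.0 | c.a.b.0 :: --c--▸ n4, --c--▸ n5
  n3 = c.c.a.0 | a.b.0 :: --a--▸ n6, --c--▸ n5
  n4 = a.0 | c.a.b.0 :: --a--▸ n7, --c--▸ n8
  n5 = c.a.0 | a.b.0 :: --a--▸ n9, --c--▸ n8
  n6 = c.c.a.0 | b.0 :: --b--▸ n10, --c--▸ n9
  n7 = 0 | c.a.b.0 :: --c--▸ n11
  n8 = a.0 | a.b.0 :: --a--▸ n11, --a--▸ n12
  n9 = c.a.0 | b.0 :: --b--▸ n13, --c--▸ n12
  n10 = c.c.a.0 | 0 :: --c--▸ n13
  n11 = 0 | a.b.0 :: --a--▸ n14
  n12 = a.0 | b.0 :: --a--▸ n14, --b--▸ n15
  n13 = c.a.0 | 0 :: --c--▸ n15
  n14 = 0 | b.0 :: --b--▸ n16
  n15 = a.0 | 0 :: --a--▸ n16
  n16 = 0 | 0 :: deadlocked
Bisimilarity quotient blocks:
  B0 = {m0}
  B1 = {m1, n2}
  B2 = {m2, n4}
  B3 = {m5, n8}
  B4 = {m8, n12}
  B5 = {m10, n14}
  B6 = {m12, n16}
  B7 = {m11, n15}
  B8 = {m7, n11}
  B9 = {m4, n7}
  B10 = {m3, n5}
  B11 = {m6, n9}
  B12 = {m9, n13}
  B13 = {n0}
  B14 = {n1}
  B15 = {n3}
  B16 = {n6}
  B17 = {n10}
m0 ∈ B0, n0 ∈ B13 → different blocks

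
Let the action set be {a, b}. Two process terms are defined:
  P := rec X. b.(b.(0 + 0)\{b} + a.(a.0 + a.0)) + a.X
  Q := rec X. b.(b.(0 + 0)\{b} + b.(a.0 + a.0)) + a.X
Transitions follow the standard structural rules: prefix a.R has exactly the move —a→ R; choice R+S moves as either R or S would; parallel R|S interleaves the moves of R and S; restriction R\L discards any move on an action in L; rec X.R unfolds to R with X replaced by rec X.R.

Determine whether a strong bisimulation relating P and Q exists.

P ≁ Q

P's transition system — 5 states:
  p0 = rec X. b.(b.(0 + 0)\{b} + a.(a.0 + a.0)) + a.X :: -a-> p0, -b-> p1
  p1 = b.(0 + 0)\{b} + a.(a.0 + a.0) :: -a-> p2, -b-> p3
  p2 = a.0 + a.0 :: -a-> p4
  p3 = (0 + 0)\{b} :: deadlocked
  p4 = 0 :: deadlocked
Q's transition system — 5 states:
  q0 = rec X. b.(b.(0 + 0)\{b} + b.(a.0 + a.0)) + a.X :: -a-> q0, -b-> q1
  q1 = b.(0 + 0)\{b} + b.(a.0 + a.0) :: -b-> q2, -b-> q3
  q2 = (0 + 0)\{b} :: deadlocked
  q3 = a.0 + a.0 :: -a-> q4
  q4 = 0 :: deadlocked
Bisimilarity quotient blocks:
  B0 = {p0}
  B1 = {p1}
  B2 = {p3, p4, q2, q4}
  B3 = {p2, q3}
  B4 = {q0}
  B5 = {q1}
p0 ∈ B0, q0 ∈ B4 → different blocks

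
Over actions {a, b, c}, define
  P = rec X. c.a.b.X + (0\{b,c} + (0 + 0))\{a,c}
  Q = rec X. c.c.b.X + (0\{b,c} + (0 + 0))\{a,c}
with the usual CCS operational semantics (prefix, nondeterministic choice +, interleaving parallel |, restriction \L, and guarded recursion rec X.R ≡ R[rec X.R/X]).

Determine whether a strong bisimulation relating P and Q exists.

P's transition system — 3 states:
  s0 = rec X. c.a.b.X + (0\{b,c} + (0 + 0))\{a,c} → -c-> s1
  s1 = a.b.(rec X. c.a.b.X + (0\{b,c} + (0 + 0))\{a,c}) → -a-> s2
  s2 = b.(rec X. c.a.b.X + (0\{b,c} + (0 + 0))\{a,c}) → -b-> s0
Q's transition system — 3 states:
  t0 = rec X. c.c.b.X + (0\{b,c} + (0 + 0))\{a,c} → -c-> t1
  t1 = c.b.(rec X. c.c.b.X + (0\{b,c} + (0 + 0))\{a,c}) → -c-> t2
  t2 = b.(rec X. c.c.b.X + (0\{b,c} + (0 + 0))\{a,c}) → -b-> t0
Partition-refinement fixed point:
  B0 = {s0}
  B1 = {s1}
  B2 = {s2}
  B3 = {t0}
  B4 = {t1}
  B5 = {t2}
s0 ∈ B0, t0 ∈ B3 → different blocks

P ≁ Q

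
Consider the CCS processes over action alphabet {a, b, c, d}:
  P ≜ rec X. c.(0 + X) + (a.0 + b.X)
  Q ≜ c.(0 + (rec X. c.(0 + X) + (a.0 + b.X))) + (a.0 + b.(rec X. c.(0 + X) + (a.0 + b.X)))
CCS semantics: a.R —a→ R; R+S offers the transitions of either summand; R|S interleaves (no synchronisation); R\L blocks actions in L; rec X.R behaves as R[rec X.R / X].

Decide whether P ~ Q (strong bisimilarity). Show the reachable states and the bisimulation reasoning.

P ~ Q

LTS(P): 3 reachable states
  m0 = rec X. c.(0 + X) + (a.0 + b.X) ⊢ ··a··> m1, ··b··> m0, ··c··> m2
  m1 = 0 ⊢ deadlocked
  m2 = 0 + (rec X. c.(0 + X) + (a.0 + b.X)) ⊢ ··a··> m1, ··b··> m0, ··c··> m2
LTS(Q): 4 reachable states
  n0 = c.(0 + (rec X. c.(0 + X) + (a.0 + b.X))) + (a.0 + b.(rec X. c.(0 + X) + (a.0 + b.X))) ⊢ ··a··> n1, ··b··> n2, ··c··> n3
  n1 = 0 ⊢ deadlocked
  n2 = rec X. c.(0 + X) + (a.0 + b.X) ⊢ ··a··> n1, ··b··> n2, ··c··> n3
  n3 = 0 + (rec X. c.(0 + X) + (a.0 + b.X)) ⊢ ··a··> n1, ··b··> n2, ··c··> n3
Coarsest stable partition (strong bisimilarity classes):
  B0 = {m0, m2, n0, n2, n3}
  B1 = {m1, n1}
m0 ∈ B0, n0 ∈ B0 → same block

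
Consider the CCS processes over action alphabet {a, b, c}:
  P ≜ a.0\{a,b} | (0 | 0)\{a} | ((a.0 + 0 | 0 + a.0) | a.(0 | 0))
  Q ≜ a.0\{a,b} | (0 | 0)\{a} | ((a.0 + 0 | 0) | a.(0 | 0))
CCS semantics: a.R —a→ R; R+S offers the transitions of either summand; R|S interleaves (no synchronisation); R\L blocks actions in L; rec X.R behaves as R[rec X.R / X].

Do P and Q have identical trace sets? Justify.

traces(P) = traces(Q)

P's transition system — 8 states:
  p0 = a.0\{a,b} | (0 | 0)\{a} | ((a.0 + 0 | 0 + a.0) | a.(0 | 0)) :: -a-> p1, -a-> p2, -a-> p3
  p1 = 0\{a,b} | (0 | 0)\{a} | ((a.0 + 0 | 0 + a.0) | a.(0 | 0)) :: -a-> p4, -a-> p5
  p2 = a.0\{a,b} | (0 | 0)\{a} | ((a.0 + 0 | 0 + a.0) | (0 | 0)) :: -a-> p4, -a-> p6
  p3 = a.0\{a,b} | (0 | 0)\{a} | (0 | a.(0 | 0)) :: -a-> p5, -a-> p6
  p4 = 0\{a,b} | (0 | 0)\{a} | ((a.0 + 0 | 0 + a.0) | (0 | 0)) :: -a-> p7
  p5 = 0\{a,b} | (0 | 0)\{a} | (0 | a.(0 | 0)) :: -a-> p7
  p6 = a.0\{a,b} | (0 | 0)\{a} | (0 | (0 | 0)) :: -a-> p7
  p7 = 0\{a,b} | (0 | 0)\{a} | (0 | (0 | 0)) :: ·
Q's transition system — 8 states:
  q0 = a.0\{a,b} | (0 | 0)\{a} | ((a.0 + 0 | 0) | a.(0 | 0)) :: -a-> q1, -a-> q2, -a-> q3
  q1 = 0\{a,b} | (0 | 0)\{a} | ((a.0 + 0 | 0) | a.(0 | 0)) :: -a-> q4, -a-> q5
  q2 = a.0\{a,b} | (0 | 0)\{a} | ((a.0 + 0 | 0) | (0 | 0)) :: -a-> q4, -a-> q6
  q3 = a.0\{a,b} | (0 | 0)\{a} | (0 | a.(0 | 0)) :: -a-> q5, -a-> q6
  q4 = 0\{a,b} | (0 | 0)\{a} | ((a.0 + 0 | 0) | (0 | 0)) :: -a-> q7
  q5 = 0\{a,b} | (0 | 0)\{a} | (0 | a.(0 | 0)) :: -a-> q7
  q6 = a.0\{a,b} | (0 | 0)\{a} | (0 | (0 | 0)) :: -a-> q7
  q7 = 0\{a,b} | (0 | 0)\{a} | (0 | (0 | 0)) :: ·
Partition-refinement fixed point:
  B0 = {p0, q0}
  B1 = {p1, p2, p3, q1, q2, q3}
  B2 = {p4, p5, p6, q4, q5, q6}
  B3 = {p7, q7}
p0 ∈ B0, q0 ∈ B0 → same block
Bisimilar ⇒ trace-equivalent.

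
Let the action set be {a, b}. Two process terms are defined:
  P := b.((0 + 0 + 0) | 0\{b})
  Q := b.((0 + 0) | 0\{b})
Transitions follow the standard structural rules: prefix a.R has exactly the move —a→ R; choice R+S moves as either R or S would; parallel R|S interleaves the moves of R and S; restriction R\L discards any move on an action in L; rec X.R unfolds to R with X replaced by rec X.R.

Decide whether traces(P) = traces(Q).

trace-equivalent

LTS(P): 2 reachable states
  p0 = b.((0 + 0 + 0) | 0\{b}) has moves =b=> p1
  p1 = (0 + 0 + 0) | 0\{b} has moves ∅
LTS(Q): 2 reachable states
  q0 = b.((0 + 0) | 0\{b}) has moves =b=> q1
  q1 = (0 + 0) | 0\{b} has moves ∅
Coarsest stable partition (strong bisimilarity classes):
  B0 = {p0, q0}
  B1 = {p1, q1}
p0 ∈ B0, q0 ∈ B0 → same block
Bisimilar ⇒ trace-equivalent.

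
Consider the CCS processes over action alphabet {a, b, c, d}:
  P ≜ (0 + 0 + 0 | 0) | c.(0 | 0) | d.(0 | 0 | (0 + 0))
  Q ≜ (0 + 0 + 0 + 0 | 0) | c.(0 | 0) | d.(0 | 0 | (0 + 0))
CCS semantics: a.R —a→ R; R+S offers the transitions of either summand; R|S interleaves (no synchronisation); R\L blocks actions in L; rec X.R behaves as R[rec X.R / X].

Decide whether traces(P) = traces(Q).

LTS(P): 4 reachable states
  s0 = (0 + 0 + 0 | 0) | c.(0 | 0) | d.(0 | 0 | (0 + 0)) → --c--▸ s1, --d--▸ s2
  s1 = (0 + 0 + 0 | 0) | (0 | 0) | d.(0 | 0 | (0 + 0)) → --d--▸ s3
  s2 = (0 + 0 + 0 | 0) | c.(0 | 0) | (0 | 0 | (0 + 0)) → --c--▸ s3
  s3 = (0 + 0 + 0 | 0) | (0 | 0) | (0 | 0 | (0 + 0)) → (no moves)
LTS(Q): 4 reachable states
  t0 = (0 + 0 + 0 + 0 | 0) | c.(0 | 0) | d.(0 | 0 | (0 + 0)) → --c--▸ t1, --d--▸ t2
  t1 = (0 + 0 + 0 + 0 | 0) | (0 | 0) | d.(0 | 0 | (0 + 0)) → --d--▸ t3
  t2 = (0 + 0 + 0 + 0 | 0) | c.(0 | 0) | (0 | 0 | (0 + 0)) → --c--▸ t3
  t3 = (0 + 0 + 0 + 0 | 0) | (0 | 0) | (0 | 0 | (0 + 0)) → (no moves)
Partition-refinement fixed point:
  B0 = {s0, t0}
  B1 = {s1, t1}
  B2 = {s3, t3}
  B3 = {s2, t2}
s0 ∈ B0, t0 ∈ B0 → same block
Bisimilar ⇒ trace-equivalent.

trace-equivalent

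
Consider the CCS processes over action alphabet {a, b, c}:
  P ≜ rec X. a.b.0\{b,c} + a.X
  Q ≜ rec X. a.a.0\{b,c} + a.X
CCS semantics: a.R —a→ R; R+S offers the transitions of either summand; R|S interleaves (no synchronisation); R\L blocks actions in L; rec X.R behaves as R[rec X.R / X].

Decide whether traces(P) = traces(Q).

trace-distinct — witness ⟨ab⟩

P's transition system — 3 states:
  p0 = rec X. a.b.0\{b,c} + a.X has moves ··a··> p0, ··a··> p1
  p1 = b.0\{b,c} has moves ··b··> p2
  p2 = 0\{b,c} has moves ∅
Q's transition system — 3 states:
  q0 = rec X. a.a.0\{b,c} + a.X has moves ··a··> q0, ··a··> q1
  q1 = a.0\{b,c} has moves ··a··> q2
  q2 = 0\{b,c} has moves ∅
Run σ = ⟨ab⟩ on P: start {p0}
  [1] a ⇒ {p0, p1}
  [2] b ⇒ {p2}
  P completes σ.
Run σ = ⟨ab⟩ on Q: start {q0}
  [1] a ⇒ {q0, q1}
  [2] b ⇒ ∅  — Q cannot continue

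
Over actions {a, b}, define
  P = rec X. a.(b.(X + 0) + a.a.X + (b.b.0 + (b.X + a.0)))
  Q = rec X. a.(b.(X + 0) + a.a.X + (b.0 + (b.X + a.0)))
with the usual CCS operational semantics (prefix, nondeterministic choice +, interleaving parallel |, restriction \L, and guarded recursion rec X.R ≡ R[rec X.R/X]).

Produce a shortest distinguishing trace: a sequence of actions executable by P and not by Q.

abb

P's transition system — 6 states:
  u0 = rec X. a.(b.(X + 0) + a.a.X + (b.b.0 + (b.X + a.0))) | -a-> u1
  u1 = b.((rec X. a.(b.(X + 0) + a.a.X + (b.b.0 + (b.X + a.0)))) + 0) + a.a.(rec X. a.(b.(X + 0) + a.a.X + (b.b.0 + (b.X + a.0)))) + (b.b.0 + (b.(rec X. a.(b.(X + 0) + a.a.X + (b.b.0 + (b.X + a.0)))) + a.0)) | -a-> u2, -a-> u3, -b-> u0, -b-> u4, -b-> u5
  u2 = 0 | ∅
  u3 = a.(rec X. a.(b.(X + 0) + a.a.X + (b.b.0 + (b.X + a.0)))) | -a-> u0
  u4 = (rec X. a.(b.(X + 0) + a.a.X + (b.b.0 + (b.X + a.0)))) + 0 | -a-> u1
  u5 = b.0 | -b-> u2
Q's transition system — 5 states:
  v0 = rec X. a.(b.(X + 0) + a.a.X + (b.0 + (b.X + a.0))) | -a-> v1
  v1 = b.((rec X. a.(b.(X + 0) + a.a.X + (b.0 + (b.X + a.0)))) + 0) + a.a.(rec X. a.(b.(X + 0) + a.a.X + (b.0 + (b.X + a.0)))) + (b.0 + (b.(rec X. a.(b.(X + 0) + a.a.X + (b.0 + (b.X + a.0)))) + a.0)) | -a-> v2, -a-> v3, -b-> v0, -b-> v2, -b-> v4
  v2 = 0 | ∅
  v3 = a.(rec X. a.(b.(X + 0) + a.a.X + (b.0 + (b.X + a.0)))) | -a-> v0
  v4 = (rec X. a.(b.(X + 0) + a.a.X + (b.0 + (b.X + a.0)))) + 0 | -a-> v1
Executing abb from P (initial set {u0}):
  step 1 (a): {u1}
  step 2 (b): {u0, u4, u5}
  step 3 (b): {u2}
  ✓ P
Executing abb from Q (initial set {v0}):
  step 1 (a): {v1}
  step 2 (b): {v0, v2, v4}
  step 3 (b): no successor for Q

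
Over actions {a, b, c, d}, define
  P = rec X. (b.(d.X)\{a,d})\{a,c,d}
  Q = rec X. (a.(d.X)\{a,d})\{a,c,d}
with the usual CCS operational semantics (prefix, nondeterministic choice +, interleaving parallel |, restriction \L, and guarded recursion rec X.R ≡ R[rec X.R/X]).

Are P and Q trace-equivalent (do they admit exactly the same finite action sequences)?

LTS(P): 2 reachable states
  p0 = rec X. (b.(d.X)\{a,d})\{a,c,d} | -b-> p1
  p1 = (d.(rec X. (b.(d.X)\{a,d})\{a,c,d}))\{a,d}\{a,c,d} | (no moves)
LTS(Q): 1 reachable states
  q0 = rec X. (a.(d.X)\{a,d})\{a,c,d} | (no moves)
Trace ⟨b⟩ through P, begin at {p0}:
  [1] b ⇒ {p1}
  — P admits the full trace.
Trace ⟨b⟩ through Q, begin at {q0}:
  [1] b ⇒ ∅  — Q cannot continue

NO — witness ⟨b⟩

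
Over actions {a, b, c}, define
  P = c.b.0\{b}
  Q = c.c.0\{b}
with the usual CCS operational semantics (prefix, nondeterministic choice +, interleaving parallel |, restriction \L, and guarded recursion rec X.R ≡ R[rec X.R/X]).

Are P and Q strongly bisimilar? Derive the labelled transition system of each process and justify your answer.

LTS(P): 3 reachable states
  u0 = c.b.0\{b} → -c-> u1
  u1 = b.0\{b} → -b-> u2
  u2 = 0\{b} → ·
LTS(Q): 3 reachable states
  v0 = c.c.0\{b} → -c-> v1
  v1 = c.0\{b} → -c-> v2
  v2 = 0\{b} → ·
Partition-refinement fixed point:
  B0 = {u0}
  B1 = {u1}
  B2 = {u2, v2}
  B3 = {v0}
  B4 = {v1}
u0 ∈ B0, v0 ∈ B3 → different blocks

not bisimilar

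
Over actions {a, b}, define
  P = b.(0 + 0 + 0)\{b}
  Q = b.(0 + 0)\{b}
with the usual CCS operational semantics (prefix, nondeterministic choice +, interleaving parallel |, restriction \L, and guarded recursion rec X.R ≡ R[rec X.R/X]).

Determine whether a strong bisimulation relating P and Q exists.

P's transition system — 2 states:
  u0 = b.(0 + 0 + 0)\{b} :: ··b··> u1
  u1 = (0 + 0 + 0)\{b} :: stopped
Q's transition system — 2 states:
  v0 = b.(0 + 0)\{b} :: ··b··> v1
  v1 = (0 + 0)\{b} :: stopped
Bisimilarity quotient blocks:
  B0 = {u0, v0}
  B1 = {u1, v1}
u0 ∈ B0, v0 ∈ B0 → same block

bisimilar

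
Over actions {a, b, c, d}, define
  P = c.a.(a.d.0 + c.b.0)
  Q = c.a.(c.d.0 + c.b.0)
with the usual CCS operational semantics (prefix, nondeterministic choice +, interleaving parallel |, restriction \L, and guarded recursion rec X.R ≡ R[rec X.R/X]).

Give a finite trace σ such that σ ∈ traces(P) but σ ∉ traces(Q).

caa

LTS(P): 6 reachable states
  p0 = c.a.(a.d.0 + c.b.0) has moves =c=> p1
  p1 = a.(a.d.0 + c.b.0) has moves =a=> p2
  p2 = a.d.0 + c.b.0 has moves =a=> p3, =c=> p4
  p3 = d.0 has moves =d=> p5
  p4 = b.0 has moves =b=> p5
  p5 = 0 has moves stopped
LTS(Q): 6 reachable states
  q0 = c.a.(c.d.0 + c.b.0) has moves =c=> q1
  q1 = a.(c.d.0 + c.b.0) has moves =a=> q2
  q2 = c.d.0 + c.b.0 has moves =c=> q3, =c=> q4
  q3 = b.0 has moves =b=> q5
  q4 = d.0 has moves =d=> q5
  q5 = 0 has moves stopped
Executing caa from P (initial set {p0}):
  [1] c ⇒ {p1}
  [2] a ⇒ {p2}
  [3] a ⇒ {p3}
  P completes σ.
Executing caa from Q (initial set {q0}):
  [1] c ⇒ {q1}
  [2] a ⇒ {q2}
  [3] a ⇒ ∅ (Q stuck)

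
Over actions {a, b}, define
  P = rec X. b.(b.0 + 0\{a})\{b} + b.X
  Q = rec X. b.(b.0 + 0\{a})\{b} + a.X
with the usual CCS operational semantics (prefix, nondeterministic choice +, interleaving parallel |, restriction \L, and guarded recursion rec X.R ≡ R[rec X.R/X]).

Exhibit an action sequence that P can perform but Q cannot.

Reachable graph of P (2 states):
  m0 = rec X. b.(b.0 + 0\{a})\{b} + b.X → =b=> m0, =b=> m1
  m1 = (b.0 + 0\{a})\{b} → ∅
Reachable graph of Q (2 states):
  n0 = rec X. b.(b.0 + 0\{a})\{b} + a.X → =a=> n0, =b=> n1
  n1 = (b.0 + 0\{a})\{b} → ∅
Executing bb from P (initial set {m0}):
  [1] b ⇒ {m0, m1}
  [2] b ⇒ {m0, m1}
  ✓ P
Executing bb from Q (initial set {n0}):
  [1] b ⇒ {n1}
  [2] b ⇒ ∅  — Q cannot continue

bb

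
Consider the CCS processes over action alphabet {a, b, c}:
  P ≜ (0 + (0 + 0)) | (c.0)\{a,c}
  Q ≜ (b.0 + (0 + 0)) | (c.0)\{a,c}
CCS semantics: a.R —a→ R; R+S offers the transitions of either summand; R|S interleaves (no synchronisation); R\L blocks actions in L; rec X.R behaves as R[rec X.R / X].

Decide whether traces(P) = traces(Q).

Reachable graph of P (1 states):
  p0 = (0 + (0 + 0)) | (c.0)\{a,c} | (no moves)
Reachable graph of Q (2 states):
  q0 = (b.0 + (0 + 0)) | (c.0)\{a,c} | =b=> q1
  q1 = 0 | (c.0)\{a,c} | (no moves)
Executing b from Q (initial set {q0}):
  step 1 (b): {q1}
  — Q admits the full trace.
Executing b from P (initial set {p0}):
  step 1 (b): ∅  — P cannot continue

traces(P) ≠ traces(Q) — witness ⟨b⟩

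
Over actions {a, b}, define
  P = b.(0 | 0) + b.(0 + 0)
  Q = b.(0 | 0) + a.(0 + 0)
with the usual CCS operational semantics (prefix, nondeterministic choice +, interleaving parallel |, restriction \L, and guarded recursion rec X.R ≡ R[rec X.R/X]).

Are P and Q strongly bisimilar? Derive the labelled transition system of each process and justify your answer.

P's transition system — 3 states:
  p0 = b.(0 | 0) + b.(0 + 0) has moves ··b··> p1, ··b··> p2
  p1 = 0 + 0 has moves ·
  p2 = 0 | 0 has moves ·
Q's transition system — 3 states:
  q0 = b.(0 | 0) + a.(0 + 0) has moves ··a··> q1, ··b··> q2
  q1 = 0 + 0 has moves ·
  q2 = 0 | 0 has moves ·
Partition-refinement fixed point:
  B0 = {p0}
  B1 = {p1, p2, q1, q2}
  B2 = {q0}
p0 ∈ B0, q0 ∈ B2 → different blocks

not bisimilar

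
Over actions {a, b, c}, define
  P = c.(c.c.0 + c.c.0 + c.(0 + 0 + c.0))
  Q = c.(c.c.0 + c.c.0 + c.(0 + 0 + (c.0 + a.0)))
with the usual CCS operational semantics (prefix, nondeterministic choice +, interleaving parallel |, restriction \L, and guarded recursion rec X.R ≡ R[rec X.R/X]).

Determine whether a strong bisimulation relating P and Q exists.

Reachable graph of P (5 states):
  s0 = c.(c.c.0 + c.c.0 + c.(0 + 0 + c.0)) :: =c=> s1
  s1 = c.c.0 + c.c.0 + c.(0 + 0 + c.0) :: =c=> s2, =c=> s3
  s2 = 0 + 0 + c.0 :: =c=> s4
  s3 = c.0 :: =c=> s4
  s4 = 0 :: deadlocked
Reachable graph of Q (5 states):
  t0 = c.(c.c.0 + c.c.0 + c.(0 + 0 + (c.0 + a.0))) :: =c=> t1
  t1 = c.c.0 + c.c.0 + c.(0 + 0 + (c.0 + a.0)) :: =c=> t2, =c=> t3
  t2 = 0 + 0 + (c.0 + a.0) :: =a=> t4, =c=> t4
  t3 = c.0 :: =c=> t4
  t4 = 0 :: deadlocked
Coarsest stable partition (strong bisimilarity classes):
  B0 = {s0}
  B1 = {s1}
  B2 = {s2, s3, t3}
  B3 = {s4, t4}
  B4 = {t0}
  B5 = {t1}
  B6 = {t2}
s0 ∈ B0, t0 ∈ B4 → different blocks

not bisimilar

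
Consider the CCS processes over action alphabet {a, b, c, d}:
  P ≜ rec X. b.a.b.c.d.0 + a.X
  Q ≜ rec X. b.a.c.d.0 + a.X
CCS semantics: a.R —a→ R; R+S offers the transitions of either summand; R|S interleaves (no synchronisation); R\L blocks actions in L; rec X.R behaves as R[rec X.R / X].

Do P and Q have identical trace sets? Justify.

traces(P) ≠ traces(Q) — witness ⟨bab⟩

Reachable graph of P (6 states):
  s0 = rec X. b.a.b.c.d.0 + a.X :: --a--▸ s0, --b--▸ s1
  s1 = a.b.c.d.0 :: --a--▸ s2
  s2 = b.c.d.0 :: --b--▸ s3
  s3 = c.d.0 :: --c--▸ s4
  s4 = d.0 :: --d--▸ s5
  s5 = 0 :: ·
Reachable graph of Q (5 states):
  t0 = rec X. b.a.c.d.0 + a.X :: --a--▸ t0, --b--▸ t1
  t1 = a.c.d.0 :: --a--▸ t2
  t2 = c.d.0 :: --c--▸ t3
  t3 = d.0 :: --d--▸ t4
  t4 = 0 :: ·
Run σ = ⟨bab⟩ on P: start {s0}
  step 1 (b): {s1}
  step 2 (a): {s2}
  step 3 (b): {s3}
  ✓ P
Run σ = ⟨bab⟩ on Q: start {t0}
  step 1 (b): {t1}
  step 2 (a): {t2}
  step 3 (b): no successor for Q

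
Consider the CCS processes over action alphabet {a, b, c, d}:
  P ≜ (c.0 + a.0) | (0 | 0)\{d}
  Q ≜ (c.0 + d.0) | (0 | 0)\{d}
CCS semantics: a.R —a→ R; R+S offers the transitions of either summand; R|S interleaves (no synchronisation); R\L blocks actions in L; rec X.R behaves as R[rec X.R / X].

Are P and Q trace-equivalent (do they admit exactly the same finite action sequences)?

P's transition system — 2 states:
  s0 = (c.0 + a.0) | (0 | 0)\{d} | --a--▸ s1, --c--▸ s1
  s1 = 0 | (0 | 0)\{d} | deadlocked
Q's transition system — 2 states:
  t0 = (c.0 + d.0) | (0 | 0)\{d} | --c--▸ t1, --d--▸ t1
  t1 = 0 | (0 | 0)\{d} | deadlocked
Trace ⟨a⟩ through P, begin at {s0}:
  [1] a ⇒ {s1}
  ✓ P
Trace ⟨a⟩ through Q, begin at {t0}:
  [1] a ⇒ no successor for Q

trace-distinct — witness ⟨a⟩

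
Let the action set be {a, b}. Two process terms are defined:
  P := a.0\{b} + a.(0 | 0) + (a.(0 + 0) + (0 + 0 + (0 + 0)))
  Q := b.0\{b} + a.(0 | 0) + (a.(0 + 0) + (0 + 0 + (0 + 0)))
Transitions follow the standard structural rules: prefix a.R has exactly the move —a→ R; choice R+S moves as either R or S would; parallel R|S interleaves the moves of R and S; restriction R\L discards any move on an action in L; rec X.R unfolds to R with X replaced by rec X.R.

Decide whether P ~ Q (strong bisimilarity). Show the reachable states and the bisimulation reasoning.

P ≁ Q

LTS(P): 4 reachable states
  s0 = a.0\{b} + a.(0 | 0) + (a.(0 + 0) + (0 + 0 + (0 + 0))) | ··a··> s1, ··a··> s2, ··a··> s3
  s1 = 0 + 0 | (no moves)
  s2 = 0 | 0 | (no moves)
  s3 = 0\{b} | (no moves)
LTS(Q): 4 reachable states
  t0 = b.0\{b} + a.(0 | 0) + (a.(0 + 0) + (0 + 0 + (0 + 0))) | ··a··> t1, ··a··> t2, ··b··> t3
  t1 = 0 + 0 | (no moves)
  t2 = 0 | 0 | (no moves)
  t3 = 0\{b} | (no moves)
Partition-refinement fixed point:
  B0 = {s0}
  B1 = {s1, s2, s3, t1, t2, t3}
  B2 = {t0}
s0 ∈ B0, t0 ∈ B2 → different blocks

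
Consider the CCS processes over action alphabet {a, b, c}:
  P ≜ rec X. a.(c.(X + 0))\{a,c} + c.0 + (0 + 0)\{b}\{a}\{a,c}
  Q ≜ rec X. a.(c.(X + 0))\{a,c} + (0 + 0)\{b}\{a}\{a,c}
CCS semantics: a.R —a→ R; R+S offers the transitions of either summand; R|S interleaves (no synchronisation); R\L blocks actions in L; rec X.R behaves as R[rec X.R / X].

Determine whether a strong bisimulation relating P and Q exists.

NO

Reachable graph of P (3 states):
  u0 = rec X. a.(c.(X + 0))\{a,c} + c.0 + (0 + 0)\{b}\{a}\{a,c} ⊢ =a=> u1, =c=> u2
  u1 = (c.((rec X. a.(c.(X + 0))\{a,c} + c.0 + (0 + 0)\{b}\{a}\{a,c}) + 0))\{a,c} ⊢ (no moves)
  u2 = 0 ⊢ (no moves)
Reachable graph of Q (2 states):
  v0 = rec X. a.(c.(X + 0))\{a,c} + (0 + 0)\{b}\{a}\{a,c} ⊢ =a=> v1
  v1 = (c.((rec X. a.(c.(X + 0))\{a,c} + (0 + 0)\{b}\{a}\{a,c}) + 0))\{a,c} ⊢ (no moves)
Partition-refinement fixed point:
  B0 = {u0}
  B1 = {u1, u2, v1}
  B2 = {v0}
u0 ∈ B0, v0 ∈ B2 → different blocks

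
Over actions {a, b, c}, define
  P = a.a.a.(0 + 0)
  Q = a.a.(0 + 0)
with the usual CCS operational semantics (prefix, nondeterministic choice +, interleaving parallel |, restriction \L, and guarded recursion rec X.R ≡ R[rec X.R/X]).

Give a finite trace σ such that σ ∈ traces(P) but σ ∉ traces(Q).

LTS(P): 4 reachable states
  p0 = a.a.a.(0 + 0) :: —a→ p1
  p1 = a.a.(0 + 0) :: —a→ p2
  p2 = a.(0 + 0) :: —a→ p3
  p3 = 0 + 0 :: ∅
LTS(Q): 3 reachable states
  q0 = a.a.(0 + 0) :: —a→ q1
  q1 = a.(0 + 0) :: —a→ q2
  q2 = 0 + 0 :: ∅
Trace ⟨aaa⟩ through P, begin at {p0}:
  after a @ step 1: {p1}
  after a @ step 2: {p2}
  after a @ step 3: {p3}
  ✓ P
Trace ⟨aaa⟩ through Q, begin at {q0}:
  after a @ step 1: {q1}
  after a @ step 2: {q2}
  after a @ step 3: ∅  — Q cannot continue

aaa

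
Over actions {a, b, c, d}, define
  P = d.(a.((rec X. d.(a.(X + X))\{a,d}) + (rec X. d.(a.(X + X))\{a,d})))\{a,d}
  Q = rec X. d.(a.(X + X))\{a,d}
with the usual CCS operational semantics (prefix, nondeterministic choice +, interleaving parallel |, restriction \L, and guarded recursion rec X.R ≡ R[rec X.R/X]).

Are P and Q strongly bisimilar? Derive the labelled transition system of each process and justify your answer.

P ~ Q

P's transition system — 2 states:
  u0 = d.(a.((rec X. d.(a.(X + X))\{a,d}) + (rec X. d.(a.(X + X))\{a,d})))\{a,d} ⊢ --d--▸ u1
  u1 = (a.((rec X. d.(a.(X + X))\{a,d}) + (rec X. d.(a.(X + X))\{a,d})))\{a,d} ⊢ (no moves)
Q's transition system — 2 states:
  v0 = rec X. d.(a.(X + X))\{a,d} ⊢ --d--▸ v1
  v1 = (a.((rec X. d.(a.(X + X))\{a,d}) + (rec X. d.(a.(X + X))\{a,d})))\{a,d} ⊢ (no moves)
Partition-refinement fixed point:
  B0 = {u0, v0}
  B1 = {u1, v1}
u0 ∈ B0, v0 ∈ B0 → same block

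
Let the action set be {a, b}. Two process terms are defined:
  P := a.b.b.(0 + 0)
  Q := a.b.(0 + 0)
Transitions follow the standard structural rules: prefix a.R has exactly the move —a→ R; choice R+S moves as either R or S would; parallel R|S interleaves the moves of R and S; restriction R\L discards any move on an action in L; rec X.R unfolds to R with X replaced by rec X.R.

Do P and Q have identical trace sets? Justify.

P's transition system — 4 states:
  m0 = a.b.b.(0 + 0) → -a-> m1
  m1 = b.b.(0 + 0) → -b-> m2
  m2 = b.(0 + 0) → -b-> m3
  m3 = 0 + 0 → stopped
Q's transition system — 3 states:
  n0 = a.b.(0 + 0) → -a-> n1
  n1 = b.(0 + 0) → -b-> n2
  n2 = 0 + 0 → stopped
Trace ⟨abb⟩ through P, begin at {m0}:
  step 1 (a): {m1}
  step 2 (b): {m2}
  step 3 (b): {m3}
  P completes σ.
Trace ⟨abb⟩ through Q, begin at {n0}:
  step 1 (a): {n1}
  step 2 (b): {n2}
  step 3 (b): ∅ (Q stuck)

trace-distinct — witness ⟨abb⟩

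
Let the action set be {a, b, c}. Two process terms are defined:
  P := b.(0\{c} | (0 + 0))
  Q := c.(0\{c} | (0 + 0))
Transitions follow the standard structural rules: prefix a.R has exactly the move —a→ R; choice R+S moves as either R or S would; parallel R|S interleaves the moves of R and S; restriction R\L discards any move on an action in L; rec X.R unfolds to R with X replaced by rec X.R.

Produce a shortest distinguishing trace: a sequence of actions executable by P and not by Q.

Reachable graph of P (2 states):
  p0 = b.(0\{c} | (0 + 0)) | ··b··> p1
  p1 = 0\{c} | (0 + 0) | (no moves)
Reachable graph of Q (2 states):
  q0 = c.(0\{c} | (0 + 0)) | ··c··> q1
  q1 = 0\{c} | (0 + 0) | (no moves)
Trace ⟨b⟩ through P, begin at {p0}:
  after b @ step 1: {p1}
  P completes σ.
Trace ⟨b⟩ through Q, begin at {q0}:
  after b @ step 1: ∅ (Q stuck)

b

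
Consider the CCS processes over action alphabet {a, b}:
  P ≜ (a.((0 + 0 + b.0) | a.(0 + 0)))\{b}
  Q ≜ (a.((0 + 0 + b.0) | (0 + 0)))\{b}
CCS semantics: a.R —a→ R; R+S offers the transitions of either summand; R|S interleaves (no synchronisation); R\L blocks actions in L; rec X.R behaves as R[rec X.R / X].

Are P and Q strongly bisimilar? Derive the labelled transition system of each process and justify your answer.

P's transition system — 3 states:
  u0 = (a.((0 + 0 + b.0) | a.(0 + 0)))\{b} has moves =a=> u1
  u1 = ((0 + 0 + b.0) | a.(0 + 0))\{b} has moves =a=> u2
  u2 = ((0 + 0 + b.0) | (0 + 0))\{b} has moves ·
Q's transition system — 2 states:
  v0 = (a.((0 + 0 + b.0) | (0 + 0)))\{b} has moves =a=> v1
  v1 = ((0 + 0 + b.0) | (0 + 0))\{b} has moves ·
Partition-refinement fixed point:
  B0 = {u0}
  B1 = {u1, v0}
  B2 = {u2, v1}
u0 ∈ B0, v0 ∈ B1 → different blocks

NO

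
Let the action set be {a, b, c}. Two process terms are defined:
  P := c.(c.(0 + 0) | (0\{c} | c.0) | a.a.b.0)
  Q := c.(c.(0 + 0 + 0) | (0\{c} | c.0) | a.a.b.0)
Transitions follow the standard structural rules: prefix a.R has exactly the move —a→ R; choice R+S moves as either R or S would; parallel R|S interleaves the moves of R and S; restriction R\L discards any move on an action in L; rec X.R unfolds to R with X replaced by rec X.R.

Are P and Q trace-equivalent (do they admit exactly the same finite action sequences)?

traces(P) = traces(Q)

Reachable graph of P (17 states):
  m0 = c.(c.(0 + 0) | (0\{c} | c.0) | a.a.b.0) | —c→ m1
  m1 = c.(0 + 0) | (0\{c} | c.0) | a.a.b.0 | —a→ m2, —c→ m3, —c→ m4
  m2 = c.(0 + 0) | (0\{c} | c.0) | a.b.0 | —a→ m5, —c→ m6, —c→ m7
  m3 = (0 + 0) | (0\{c} | c.0) | a.a.b.0 | —a→ m6, —c→ m8
  m4 = c.(0 + 0) | (0\{c} | 0) | a.a.b.0 | —a→ m7, —c→ m8
  m5 = c.(0 + 0) | (0\{c} | c.0) | b.0 | —b→ m9, —c→ m10, —c→ m11
  m6 = (0 + 0) | (0\{c} | c.0) | a.b.0 | —a→ m10, —c→ m12
  m7 = c.(0 + 0) | (0\{c} | 0) | a.b.0 | —a→ m11, —c→ m12
  m8 = (0 + 0) | (0\{c} | 0) | a.a.b.0 | —a→ m12
  m9 = c.(0 + 0) | (0\{c} | c.0) | 0 | —c→ m13, —c→ m14
  m10 = (0 + 0) | (0\{c} | c.0) | b.0 | —b→ m13, —c→ m15
  m11 = c.(0 + 0) | (0\{c} | 0) | b.0 | —b→ m14, —c→ m15
  m12 = (0 + 0) | (0\{c} | 0) | a.b.0 | —a→ m15
  m13 = (0 + 0) | (0\{c} | c.0) | 0 | —c→ m16
  m14 = c.(0 + 0) | (0\{c} | 0) | 0 | —c→ m16
  m15 = (0 + 0) | (0\{c} | 0) | b.0 | —b→ m16
  m16 = (0 + 0) | (0\{c} | 0) | 0 | deadlocked
Reachable graph of Q (17 states):
  n0 = c.(c.(0 + 0 + 0) | (0\{c} | c.0) | a.a.b.0) | —c→ n1
  n1 = c.(0 + 0 + 0) | (0\{c} | c.0) | a.a.b.0 | —a→ n2, —c→ n3, —c→ n4
  n2 = c.(0 + 0 + 0) | (0\{c} | c.0) | a.b.0 | —a→ n5, —c→ n6, —c→ n7
  n3 = (0 + 0 + 0) | (0\{c} | c.0) | a.a.b.0 | —a→ n6, —c→ n8
  n4 = c.(0 + 0 + 0) | (0\{c} | 0) | a.a.b.0 | —a→ n7, —c→ n8
  n5 = c.(0 + 0 + 0) | (0\{c} | c.0) | b.0 | —b→ n9, —c→ n10, —c→ n11
  n6 = (0 + 0 + 0) | (0\{c} | c.0) | a.b.0 | —a→ n10, —c→ n12
  n7 = c.(0 + 0 + 0) | (0\{c} | 0) | a.b.0 | —a→ n11, —c→ n12
  n8 = (0 + 0 + 0) | (0\{c} | 0) | a.a.b.0 | —a→ n12
  n9 = c.(0 + 0 + 0) | (0\{c} | c.0) | 0 | —c→ n13, —c→ n14
  n10 = (0 + 0 + 0) | (0\{c} | c.0) | b.0 | —b→ n13, —c→ n15
  n11 = c.(0 + 0 + 0) | (0\{c} | 0) | b.0 | —b→ n14, —c→ n15
  n12 = (0 + 0 + 0) | (0\{c} | 0) | a.b.0 | —a→ n15
  n13 = (0 + 0 + 0) | (0\{c} | c.0) | 0 | —c→ n16
  n14 = c.(0 + 0 + 0) | (0\{c} | 0) | 0 | —c→ n16
  n15 = (0 + 0 + 0) | (0\{c} | 0) | b.0 | —b→ n16
  n16 = (0 + 0 + 0) | (0\{c} | 0) | 0 | deadlocked
Bisimilarity quotient blocks:
  B0 = {m0, n0}
  B1 = {m1, n1}
  B2 = {m3, m4, n3, n4}
  B3 = {m6, m7, n6, n7}
  B4 = {m10, m11, n10, n11}
  B5 = {m15, n15}
  B6 = {m16, n16}
  B7 = {m13, m14, n13, n14}
  B8 = {m12, n12}
  B9 = {m8, n8}
  B10 = {m2, n2}
  B11 = {m5, n5}
  B12 = {m9, n9}
m0 ∈ B0, n0 ∈ B0 → same block
Bisimilar ⇒ trace-equivalent.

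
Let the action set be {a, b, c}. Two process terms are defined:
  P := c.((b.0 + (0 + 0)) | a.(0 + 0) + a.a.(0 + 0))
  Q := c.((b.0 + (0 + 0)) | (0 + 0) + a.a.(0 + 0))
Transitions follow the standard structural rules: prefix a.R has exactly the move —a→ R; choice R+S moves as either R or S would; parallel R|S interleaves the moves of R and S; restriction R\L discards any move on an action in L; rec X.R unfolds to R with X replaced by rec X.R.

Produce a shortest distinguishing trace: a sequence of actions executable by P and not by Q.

cab

P's transition system — 7 states:
  m0 = c.((b.0 + (0 + 0)) | a.(0 + 0) + a.a.(0 + 0)) ⊢ -c-> m1
  m1 = (b.0 + (0 + 0)) | a.(0 + 0) + a.a.(0 + 0) ⊢ -a-> m2, -a-> m3, -b-> m4
  m2 = (b.0 + (0 + 0)) | (0 + 0) ⊢ -b-> m5
  m3 = a.(0 + 0) ⊢ -a-> m6
  m4 = 0 | a.(0 + 0) ⊢ -a-> m5
  m5 = 0 | (0 + 0) ⊢ ·
  m6 = 0 + 0 ⊢ ·
Q's transition system — 5 states:
  n0 = c.((b.0 + (0 + 0)) | (0 + 0) + a.a.(0 + 0)) ⊢ -c-> n1
  n1 = (b.0 + (0 + 0)) | (0 + 0) + a.a.(0 + 0) ⊢ -a-> n2, -b-> n3
  n2 = a.(0 + 0) ⊢ -a-> n4
  n3 = 0 | (0 + 0) ⊢ ·
  n4 = 0 + 0 ⊢ ·
Run σ = ⟨cab⟩ on P: start {m0}
  step 1 (c): {m1}
  step 2 (a): {m2, m3}
  step 3 (b): {m5}
  — P admits the full trace.
Run σ = ⟨cab⟩ on Q: start {n0}
  step 1 (c): {n1}
  step 2 (a): {n2}
  step 3 (b): no successor for Q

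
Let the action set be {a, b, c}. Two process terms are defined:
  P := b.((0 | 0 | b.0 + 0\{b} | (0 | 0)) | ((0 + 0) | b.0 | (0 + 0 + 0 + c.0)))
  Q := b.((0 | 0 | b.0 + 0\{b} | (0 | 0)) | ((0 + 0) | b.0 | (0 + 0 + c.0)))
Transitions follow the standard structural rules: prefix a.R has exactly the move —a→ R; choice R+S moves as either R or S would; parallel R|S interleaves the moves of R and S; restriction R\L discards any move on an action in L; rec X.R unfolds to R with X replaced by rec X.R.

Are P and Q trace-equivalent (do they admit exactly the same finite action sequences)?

LTS(P): 9 reachable states
  u0 = b.((0 | 0 | b.0 + 0\{b} | (0 | 0)) | ((0 + 0) | b.0 | (0 + 0 + 0 + c.0))) ⊢ --b--▸ u1
  u1 = (0 | 0 | b.0 + 0\{b} | (0 | 0)) | ((0 + 0) | b.0 | (0 + 0 + 0 + c.0)) ⊢ --b--▸ u2, --b--▸ u3, --c--▸ u4
  u2 = (0 | 0 | b.0 + 0\{b} | (0 | 0)) | ((0 + 0) | 0 | (0 + 0 + 0 + c.0)) ⊢ --b--▸ u5, --c--▸ u6
  u3 = 0 | 0 | 0 | ((0 + 0) | b.0 | (0 + 0 + 0 + c.0)) ⊢ --b--▸ u5, --c--▸ u7
  u4 = (0 | 0 | b.0 + 0\{b} | (0 | 0)) | ((0 + 0) | b.0 | 0) ⊢ --b--▸ u6, --b--▸ u7
  u5 = 0 | 0 | 0 | ((0 + 0) | 0 | (0 + 0 + 0 + c.0)) ⊢ --c--▸ u8
  u6 = (0 | 0 | b.0 + 0\{b} | (0 | 0)) | ((0 + 0) | 0 | 0) ⊢ --b--▸ u8
  u7 = 0 | 0 | 0 | ((0 + 0) | b.0 | 0) ⊢ --b--▸ u8
  u8 = 0 | 0 | 0 | ((0 + 0) | 0 | 0) ⊢ stopped
LTS(Q): 9 reachable states
  v0 = b.((0 | 0 | b.0 + 0\{b} | (0 | 0)) | ((0 + 0) | b.0 | (0 + 0 + c.0))) ⊢ --b--▸ v1
  v1 = (0 | 0 | b.0 + 0\{b} | (0 | 0)) | ((0 + 0) | b.0 | (0 + 0 + c.0)) ⊢ --b--▸ v2, --b--▸ v3, --c--▸ v4
  v2 = (0 | 0 | b.0 + 0\{b} | (0 | 0)) | ((0 + 0) | 0 | (0 + 0 + c.0)) ⊢ --b--▸ v5, --c--▸ v6
  v3 = 0 | 0 | 0 | ((0 + 0) | b.0 | (0 + 0 + c.0)) ⊢ --b--▸ v5, --c--▸ v7
  v4 = (0 | 0 | b.0 + 0\{b} | (0 | 0)) | ((0 + 0) | b.0 | 0) ⊢ --b--▸ v6, --b--▸ v7
  v5 = 0 | 0 | 0 | ((0 + 0) | 0 | (0 + 0 + c.0)) ⊢ --c--▸ v8
  v6 = (0 | 0 | b.0 + 0\{b} | (0 | 0)) | ((0 + 0) | 0 | 0) ⊢ --b--▸ v8
  v7 = 0 | 0 | 0 | ((0 + 0) | b.0 | 0) ⊢ --b--▸ v8
  v8 = 0 | 0 | 0 | ((0 + 0) | 0 | 0) ⊢ stopped
Bisimilarity quotient blocks:
  B0 = {u0, v0}
  B1 = {u1, v1}
  B2 = {u4, v4}
  B3 = {u6, u7, v6, v7}
  B4 = {u8, v8}
  B5 = {u2, u3, v2, v3}
  B6 = {u5, v5}
u0 ∈ B0, v0 ∈ B0 → same block
Bisimilar ⇒ trace-equivalent.

YES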